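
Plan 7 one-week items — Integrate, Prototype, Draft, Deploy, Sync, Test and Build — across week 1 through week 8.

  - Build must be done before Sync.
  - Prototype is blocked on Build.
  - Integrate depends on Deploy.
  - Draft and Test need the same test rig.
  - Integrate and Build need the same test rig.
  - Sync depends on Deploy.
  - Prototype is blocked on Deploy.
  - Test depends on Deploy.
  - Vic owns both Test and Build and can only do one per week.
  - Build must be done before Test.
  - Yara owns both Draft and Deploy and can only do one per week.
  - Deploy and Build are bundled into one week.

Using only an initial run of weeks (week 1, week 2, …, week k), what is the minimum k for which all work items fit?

3

The precedence chain requires at least 2 distinct weeks.
Could 2 weeks be enough, i.e. nothing placed later than week 2? No: Prototype must come after Deploy (at week 1 or later) → {week 2}; Deploy must come before Prototype (at week 2 or earlier) → {week 1}; Test must come after Deploy (at week 1 or later) → {week 2}; Draft can't share with Deploy (week 1) → {week 2}; Test can't share with Draft (week 2) → nothing is left.
So 2 weeks is not enough.
3 works (last occupied week: week 3): for example Sync -> week 2; Test -> week 2; Draft -> week 3; Integrate -> week 2; Build -> week 1; Deploy -> week 1; Prototype -> week 2.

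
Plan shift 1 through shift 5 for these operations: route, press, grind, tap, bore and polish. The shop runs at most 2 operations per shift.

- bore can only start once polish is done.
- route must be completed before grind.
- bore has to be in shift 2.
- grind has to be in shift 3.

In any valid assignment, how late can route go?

Downstream work caps route at shift 2.
route at shift 2 is achievable: tap=shift 3; route=shift 2; polish=shift 1; press=shift 1; bore=shift 2; grind=shift 3.

shift 2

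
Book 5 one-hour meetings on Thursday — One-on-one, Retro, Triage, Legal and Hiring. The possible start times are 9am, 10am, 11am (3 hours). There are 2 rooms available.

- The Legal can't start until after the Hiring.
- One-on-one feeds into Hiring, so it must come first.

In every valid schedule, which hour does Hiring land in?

10am

Precedence pushes Hiring to at least 10am; downstream work caps Hiring at 10am.
So Hiring is pinned to 10am.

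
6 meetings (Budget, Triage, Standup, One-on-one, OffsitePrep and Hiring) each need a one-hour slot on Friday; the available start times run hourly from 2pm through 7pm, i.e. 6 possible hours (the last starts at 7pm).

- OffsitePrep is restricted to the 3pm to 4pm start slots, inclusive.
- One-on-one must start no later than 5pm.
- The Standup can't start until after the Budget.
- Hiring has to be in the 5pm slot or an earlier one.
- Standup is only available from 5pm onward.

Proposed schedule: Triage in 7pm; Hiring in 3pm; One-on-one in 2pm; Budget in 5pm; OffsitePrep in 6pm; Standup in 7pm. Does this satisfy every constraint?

No — it violates: OffsitePrep is restricted to the 3pm to 4pm start slots, inclusive

OffsitePrep is restricted to the 3pm to 4pm start slots, inclusive — violated.
One-on-one must start no later than 5pm — holds.
Standup is only available from 5pm onward — holds.
Hiring has to be in the 5pm slot or an earlier one — holds.
The Standup can't start until after the Budget — holds.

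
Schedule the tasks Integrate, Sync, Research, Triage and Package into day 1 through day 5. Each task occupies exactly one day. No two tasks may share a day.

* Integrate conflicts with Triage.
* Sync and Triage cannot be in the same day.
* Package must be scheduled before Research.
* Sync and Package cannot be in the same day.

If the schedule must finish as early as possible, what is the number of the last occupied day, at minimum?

The precedence chain requires at least 2 distinct days.
With at most 1 per day and 5 tasks, at least 5 days are needed.
5 works (last occupied day: day 5): for example Package in day 1; Triage in day 5; Integrate in day 3; Research in day 2; Sync in day 4.

day 5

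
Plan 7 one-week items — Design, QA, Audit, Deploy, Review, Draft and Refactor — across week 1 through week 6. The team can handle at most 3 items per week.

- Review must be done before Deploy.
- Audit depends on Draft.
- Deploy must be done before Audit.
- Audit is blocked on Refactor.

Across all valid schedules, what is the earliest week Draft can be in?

week 1

Downstream work caps Draft at week 5.
Draft at week 1 is achievable: Audit -> week 3, Refactor -> week 1, Deploy -> week 2, QA -> week 2, Review -> week 1, Design -> week 2, Draft -> week 1.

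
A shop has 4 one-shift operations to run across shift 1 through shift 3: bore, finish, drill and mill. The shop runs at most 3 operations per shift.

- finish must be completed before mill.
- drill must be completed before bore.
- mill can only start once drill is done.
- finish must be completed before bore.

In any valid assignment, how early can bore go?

Precedence pushes bore to at least shift 2.
bore at shift 2 is achievable: finish -> shift 1, drill -> shift 1, bore -> shift 2, mill -> shift 2.

shift 2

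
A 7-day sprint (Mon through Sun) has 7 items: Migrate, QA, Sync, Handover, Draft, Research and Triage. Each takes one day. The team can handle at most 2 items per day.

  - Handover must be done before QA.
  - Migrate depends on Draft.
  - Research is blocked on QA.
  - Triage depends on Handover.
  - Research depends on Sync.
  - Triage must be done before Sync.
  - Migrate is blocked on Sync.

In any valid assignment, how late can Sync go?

Precedence pushes Sync to at least Wed; downstream work caps Sync at Sat.
Sync at Sat is achievable: Migrate=Sun, QA=Tue, Sync=Sat, Triage=Tue, Research=Sun, Handover=Mon, Draft=Mon.

Sat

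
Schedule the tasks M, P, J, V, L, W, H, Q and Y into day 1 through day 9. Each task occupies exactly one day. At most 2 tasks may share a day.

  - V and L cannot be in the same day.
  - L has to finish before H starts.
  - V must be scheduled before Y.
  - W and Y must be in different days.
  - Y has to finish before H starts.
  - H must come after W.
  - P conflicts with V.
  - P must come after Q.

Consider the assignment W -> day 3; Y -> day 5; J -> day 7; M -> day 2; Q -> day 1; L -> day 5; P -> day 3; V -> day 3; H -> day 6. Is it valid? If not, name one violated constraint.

V must be scheduled before Y — holds.
P conflicts with V — violated.
P must come after Q — holds.
Y has to finish before H starts — holds.
H must come after W — holds.
L has to finish before H starts — holds.
At most 2 tasks may share a day — violated.
W and Y must be in different days — holds.
V and L cannot be in the same day — holds.

Invalid. At most 2 tasks may share a day.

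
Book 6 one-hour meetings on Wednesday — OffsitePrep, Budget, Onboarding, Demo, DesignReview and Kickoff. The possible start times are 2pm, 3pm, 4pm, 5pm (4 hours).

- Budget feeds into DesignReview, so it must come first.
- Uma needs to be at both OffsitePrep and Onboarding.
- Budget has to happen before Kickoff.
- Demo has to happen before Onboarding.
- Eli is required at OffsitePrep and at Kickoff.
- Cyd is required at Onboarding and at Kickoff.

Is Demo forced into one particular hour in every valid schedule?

No

Demo can be 2pm (e.g. Demo -> 2pm, DesignReview -> 3pm, OffsitePrep -> 2pm, Onboarding -> 3pm, Kickoff -> 4pm, Budget -> 2pm) or 3pm (e.g. Budget in 2pm, Kickoff in 3pm, Onboarding in 4pm, Demo in 3pm, OffsitePrep in 2pm, DesignReview in 3pm).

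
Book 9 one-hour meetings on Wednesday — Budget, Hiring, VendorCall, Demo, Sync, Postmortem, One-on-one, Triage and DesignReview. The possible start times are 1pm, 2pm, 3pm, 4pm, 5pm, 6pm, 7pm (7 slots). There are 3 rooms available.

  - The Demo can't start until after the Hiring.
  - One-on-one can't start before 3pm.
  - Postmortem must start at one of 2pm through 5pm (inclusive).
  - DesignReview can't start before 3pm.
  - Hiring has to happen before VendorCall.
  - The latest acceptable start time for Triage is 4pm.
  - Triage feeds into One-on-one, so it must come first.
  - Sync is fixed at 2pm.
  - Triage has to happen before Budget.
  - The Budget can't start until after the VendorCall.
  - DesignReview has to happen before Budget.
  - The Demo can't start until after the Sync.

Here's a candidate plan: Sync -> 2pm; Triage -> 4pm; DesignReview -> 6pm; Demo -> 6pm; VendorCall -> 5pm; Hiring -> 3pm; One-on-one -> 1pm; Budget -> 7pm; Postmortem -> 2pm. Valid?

Invalid. Triage feeds into One-on-one, so it must come first.

The Demo can't start until after the Hiring — holds.
Triage has to happen before Budget — holds.
The Budget can't start until after the VendorCall — holds.
DesignReview can't start before 3pm — holds.
Sync is fixed at 2pm — holds.
The Demo can't start until after the Sync — holds.
Hiring has to happen before VendorCall — holds.
One-on-one can't start before 3pm — violated.
Triage feeds into One-on-one, so it must come first — violated.
Postmortem must start at one of 2pm through 5pm (inclusive) — holds.
DesignReview has to happen before Budget — holds.
There are 3 rooms available — holds.
The latest acceptable start time for Triage is 4pm — holds.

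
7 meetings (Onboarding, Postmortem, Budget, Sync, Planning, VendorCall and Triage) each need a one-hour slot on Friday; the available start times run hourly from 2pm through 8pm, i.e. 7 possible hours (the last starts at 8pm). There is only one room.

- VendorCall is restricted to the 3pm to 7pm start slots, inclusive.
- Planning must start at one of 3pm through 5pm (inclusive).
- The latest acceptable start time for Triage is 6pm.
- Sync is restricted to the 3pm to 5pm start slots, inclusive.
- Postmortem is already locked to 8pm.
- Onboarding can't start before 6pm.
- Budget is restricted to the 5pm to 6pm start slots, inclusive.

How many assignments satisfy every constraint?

Splitting on Onboarding: it can be 6pm (2), 7pm (8). Listing each branch's schedules as (Postmortem, Budget, Sync, Planning, VendorCall, Triage):
Onboarding=6pm: (8pm,5pm,3pm,4pm,7pm,2pm) (8pm,5pm,4pm,3pm,7pm,2pm) — 2.
Onboarding=7pm: (8pm,5pm,3pm,4pm,6pm,2pm) (8pm,5pm,4pm,3pm,6pm,2pm) (8pm,6pm,3pm,4pm,5pm,2pm) (8pm,6pm,3pm,5pm,4pm,2pm) (8pm,6pm,4pm,3pm,5pm,2pm) (8pm,6pm,4pm,5pm,3pm,2pm) (8pm,6pm,5pm,3pm,4pm,2pm) (8pm,6pm,5pm,4pm,3pm,2pm) — 8.
Summing: 2 + 8 = 10.

10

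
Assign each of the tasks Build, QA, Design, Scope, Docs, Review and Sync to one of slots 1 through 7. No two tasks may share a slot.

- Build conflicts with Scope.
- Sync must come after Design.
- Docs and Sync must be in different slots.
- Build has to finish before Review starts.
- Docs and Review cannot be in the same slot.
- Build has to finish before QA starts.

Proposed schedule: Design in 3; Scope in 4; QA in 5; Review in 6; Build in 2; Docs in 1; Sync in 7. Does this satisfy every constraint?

Build has to finish before Review starts — holds.
No two tasks may share a slot — holds.
Build conflicts with Scope — holds.
Docs and Sync must be in different slots — holds.
Docs and Review cannot be in the same slot — holds.
Sync must come after Design — holds.
Build has to finish before QA starts — holds.

Yes, all constraints hold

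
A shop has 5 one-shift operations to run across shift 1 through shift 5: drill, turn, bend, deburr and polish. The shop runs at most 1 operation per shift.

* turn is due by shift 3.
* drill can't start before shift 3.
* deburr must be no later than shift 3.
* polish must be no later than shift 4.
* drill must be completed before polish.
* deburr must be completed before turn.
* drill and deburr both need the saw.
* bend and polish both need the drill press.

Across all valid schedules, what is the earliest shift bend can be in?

bend at shift 5 is achievable: drill=shift 3; deburr=shift 1; turn=shift 2; bend=shift 5; polish=shift 4.
Nothing earlier works — the conflict and capacity constraints rule out every shift before shift 5.

shift 5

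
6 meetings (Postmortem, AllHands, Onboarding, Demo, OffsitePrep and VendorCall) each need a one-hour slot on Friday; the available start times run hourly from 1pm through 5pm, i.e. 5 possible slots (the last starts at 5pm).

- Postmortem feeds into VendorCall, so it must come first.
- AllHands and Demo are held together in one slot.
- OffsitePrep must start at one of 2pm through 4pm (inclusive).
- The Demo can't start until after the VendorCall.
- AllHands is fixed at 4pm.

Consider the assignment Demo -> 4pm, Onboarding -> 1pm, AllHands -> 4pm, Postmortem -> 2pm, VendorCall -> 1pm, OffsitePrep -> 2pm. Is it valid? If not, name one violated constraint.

AllHands is fixed at 4pm — holds.
OffsitePrep must start at one of 2pm through 4pm (inclusive) — holds.
AllHands and Demo are held together in one slot — holds.
Postmortem feeds into VendorCall, so it must come first — violated.
The Demo can't start until after the VendorCall — holds.

No. Postmortem feeds into VendorCall, so it must come first is not satisfied.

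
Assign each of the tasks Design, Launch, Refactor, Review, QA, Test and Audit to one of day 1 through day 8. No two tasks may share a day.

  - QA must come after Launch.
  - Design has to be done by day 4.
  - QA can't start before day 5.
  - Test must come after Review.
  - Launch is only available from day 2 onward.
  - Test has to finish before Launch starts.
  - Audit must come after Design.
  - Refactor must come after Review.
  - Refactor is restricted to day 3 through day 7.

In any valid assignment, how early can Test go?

day 2

Precedence pushes Test to at least day 2; downstream work caps Test at day 6.
Test at day 2 is achievable: Audit -> day 7; Design -> day 3; Test -> day 2; Refactor -> day 6; QA -> day 5; Review -> day 1; Launch -> day 4.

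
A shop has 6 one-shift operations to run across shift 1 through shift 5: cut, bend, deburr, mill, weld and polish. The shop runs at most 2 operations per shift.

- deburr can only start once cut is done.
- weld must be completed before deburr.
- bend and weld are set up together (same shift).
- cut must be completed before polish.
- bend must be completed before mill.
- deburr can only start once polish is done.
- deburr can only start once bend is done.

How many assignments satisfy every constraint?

Splitting on cut: it can be shift 1 (17), shift 2 (15), shift 3 (7). Listing each branch's schedules as (bend, deburr, mill, weld, polish) by shift number:
cut=shift 1: (2,4,3,2,3) (2,4,4,2,3) (2,4,5,2,3) (2,5,3,2,3) (2,5,3,2,4) (2,5,4,2,3) (2,5,4,2,4) (2,5,5,2,3) (2,5,5,2,4) (3,4,4,3,2) (3,4,5,3,2) (3,5,4,3,2) (3,5,4,3,4) (3,5,5,3,2) (3,5,5,3,4) (4,5,5,4,2) (4,5,5,4,3) — 17.
cut=shift 2: (1,4,2,1,3) (1,4,3,1,3) (1,4,4,1,3) (1,4,5,1,3) (1,5,2,1,3) (1,5,2,1,4) (1,5,3,1,3) (1,5,3,1,4) (1,5,4,1,3) (1,5,4,1,4) (1,5,5,1,3) (1,5,5,1,4) (3,5,4,3,4) (3,5,5,3,4) (4,5,5,4,3) — 15.
cut=shift 3: (1,5,2,1,4) (1,5,3,1,4) (1,5,4,1,4) (1,5,5,1,4) (2,5,3,2,4) (2,5,4,2,4) (2,5,5,2,4) — 7.
Summing: 17 + 15 + 7 = 39.

39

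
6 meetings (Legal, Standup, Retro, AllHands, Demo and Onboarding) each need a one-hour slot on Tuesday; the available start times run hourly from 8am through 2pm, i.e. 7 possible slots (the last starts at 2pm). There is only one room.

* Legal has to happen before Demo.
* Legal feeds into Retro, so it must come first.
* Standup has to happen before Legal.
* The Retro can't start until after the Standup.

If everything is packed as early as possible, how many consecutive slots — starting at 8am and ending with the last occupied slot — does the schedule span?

6

The precedence chain requires at least 3 distinct slots.
With at most 1 per slot and 6 meetings, at least 6 slots are needed.
6 works (last occupied slot: 1pm): for example Onboarding in 1pm, Demo in 11am, Standup in 8am, Legal in 9am, AllHands in 12pm, Retro in 10am.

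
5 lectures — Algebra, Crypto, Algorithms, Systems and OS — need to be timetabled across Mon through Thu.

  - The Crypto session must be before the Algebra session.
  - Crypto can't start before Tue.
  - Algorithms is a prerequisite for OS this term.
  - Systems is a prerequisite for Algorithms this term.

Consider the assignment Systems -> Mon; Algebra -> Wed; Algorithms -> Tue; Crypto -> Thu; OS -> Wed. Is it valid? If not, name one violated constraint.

Invalid. The Crypto session must be before the Algebra session.

The Crypto session must be before the Algebra session — violated.
Algorithms is a prerequisite for OS this term — holds.
Crypto can't start before Tue — holds.
Systems is a prerequisite for Algorithms this term — holds.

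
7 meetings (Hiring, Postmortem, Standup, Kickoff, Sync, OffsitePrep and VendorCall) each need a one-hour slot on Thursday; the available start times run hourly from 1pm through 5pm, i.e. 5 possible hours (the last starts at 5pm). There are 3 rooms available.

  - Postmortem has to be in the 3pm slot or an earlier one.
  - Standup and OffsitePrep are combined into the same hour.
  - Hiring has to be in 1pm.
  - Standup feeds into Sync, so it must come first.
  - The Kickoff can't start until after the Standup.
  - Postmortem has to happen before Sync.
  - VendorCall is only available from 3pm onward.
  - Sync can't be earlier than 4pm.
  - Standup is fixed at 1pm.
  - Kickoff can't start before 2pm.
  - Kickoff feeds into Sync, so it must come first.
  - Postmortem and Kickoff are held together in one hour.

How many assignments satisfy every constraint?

12

Splitting on Postmortem: it can be 2pm (6), 3pm (6). Listing each branch's schedules as (Hiring, Standup, Kickoff, Sync, OffsitePrep, VendorCall):
Postmortem=2pm: (1pm,1pm,2pm,4pm,1pm,3pm) (1pm,1pm,2pm,4pm,1pm,4pm) (1pm,1pm,2pm,4pm,1pm,5pm) (1pm,1pm,2pm,5pm,1pm,3pm) (1pm,1pm,2pm,5pm,1pm,4pm) (1pm,1pm,2pm,5pm,1pm,5pm) — 6.
Postmortem=3pm: (1pm,1pm,3pm,4pm,1pm,3pm) (1pm,1pm,3pm,4pm,1pm,4pm) (1pm,1pm,3pm,4pm,1pm,5pm) (1pm,1pm,3pm,5pm,1pm,3pm) (1pm,1pm,3pm,5pm,1pm,4pm) (1pm,1pm,3pm,5pm,1pm,5pm) — 6.
Summing: 6 + 6 = 12.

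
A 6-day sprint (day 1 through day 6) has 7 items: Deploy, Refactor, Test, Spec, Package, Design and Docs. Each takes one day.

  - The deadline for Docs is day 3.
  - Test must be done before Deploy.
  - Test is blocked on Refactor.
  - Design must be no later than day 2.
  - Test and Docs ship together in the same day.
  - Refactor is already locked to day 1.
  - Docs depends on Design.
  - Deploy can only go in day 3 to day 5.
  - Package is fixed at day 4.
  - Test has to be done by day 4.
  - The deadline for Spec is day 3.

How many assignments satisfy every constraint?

21

Splitting on Deploy: it can be day 3 (3), day 4 (9), day 5 (9). Listing each branch's schedules as (Refactor, Test, Spec, Package, Design, Docs) by day number:
Deploy=day 3: (1,2,1,4,1,2) (1,2,2,4,1,2) (1,2,3,4,1,2) — 3.
Deploy=day 4: (1,2,1,4,1,2) (1,2,2,4,1,2) (1,2,3,4,1,2) (1,3,1,4,1,3) (1,3,1,4,2,3) (1,3,2,4,1,3) (1,3,2,4,2,3) (1,3,3,4,1,3) (1,3,3,4,2,3) — 9.
Deploy=day 5: (1,2,1,4,1,2) (1,2,2,4,1,2) (1,2,3,4,1,2) (1,3,1,4,1,3) (1,3,1,4,2,3) (1,3,2,4,1,3) (1,3,2,4,2,3) (1,3,3,4,1,3) (1,3,3,4,2,3) — 9.
Summing: 3 + 9 + 9 = 21.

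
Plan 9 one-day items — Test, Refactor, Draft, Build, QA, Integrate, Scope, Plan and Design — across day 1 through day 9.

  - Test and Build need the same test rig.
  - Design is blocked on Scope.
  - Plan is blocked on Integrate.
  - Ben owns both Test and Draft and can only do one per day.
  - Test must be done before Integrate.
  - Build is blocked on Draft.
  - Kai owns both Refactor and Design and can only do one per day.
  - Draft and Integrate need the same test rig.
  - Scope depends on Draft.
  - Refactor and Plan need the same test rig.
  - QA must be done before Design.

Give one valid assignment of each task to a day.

Refactor=day 1, QA=day 1, Test=day 2, Design=day 3, Scope=day 2, Draft=day 1, Plan=day 4, Integrate=day 3, Build=day 3

Checking: QA(day 1) before Design(day 3); Draft(day 1) before Build(day 3); Scope(day 2) before Design(day 3); Integrate(day 3) before Plan(day 4); Test(day 2) before Integrate(day 3); Draft(day 1) before Scope(day 2); Draft(day 1) != Integrate(day 3); Test(day 2) != Build(day 3); Refactor(day 1) != Plan(day 4); Refactor(day 1) != Design(day 3); Test(day 2) != Draft(day 1).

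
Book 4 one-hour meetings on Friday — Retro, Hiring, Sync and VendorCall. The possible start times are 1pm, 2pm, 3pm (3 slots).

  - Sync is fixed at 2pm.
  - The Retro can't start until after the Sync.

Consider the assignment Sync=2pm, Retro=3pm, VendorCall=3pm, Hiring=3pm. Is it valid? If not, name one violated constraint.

The Retro can't start until after the Sync — holds.
Sync is fixed at 2pm — holds.

Yes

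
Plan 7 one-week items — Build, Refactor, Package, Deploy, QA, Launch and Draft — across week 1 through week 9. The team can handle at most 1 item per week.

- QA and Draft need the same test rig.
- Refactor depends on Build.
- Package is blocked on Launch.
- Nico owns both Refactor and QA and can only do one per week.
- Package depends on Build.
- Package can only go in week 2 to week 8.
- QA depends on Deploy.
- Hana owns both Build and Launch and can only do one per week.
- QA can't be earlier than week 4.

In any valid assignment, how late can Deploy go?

Downstream work caps Deploy at week 8.
Deploy at week 8 is achievable: Deploy in week 8, Package in week 3, Draft in week 5, Refactor in week 4, Build in week 1, QA in week 9, Launch in week 2.

week 8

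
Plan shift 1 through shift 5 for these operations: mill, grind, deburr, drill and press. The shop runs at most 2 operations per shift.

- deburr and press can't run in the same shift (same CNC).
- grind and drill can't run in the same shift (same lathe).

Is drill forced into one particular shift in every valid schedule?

drill can be shift 1 (e.g. grind in shift 2; drill in shift 1; deburr in shift 2; mill in shift 1; press in shift 3) or shift 2 (e.g. grind in shift 1, deburr in shift 2, mill in shift 1, drill in shift 2, press in shift 3).

No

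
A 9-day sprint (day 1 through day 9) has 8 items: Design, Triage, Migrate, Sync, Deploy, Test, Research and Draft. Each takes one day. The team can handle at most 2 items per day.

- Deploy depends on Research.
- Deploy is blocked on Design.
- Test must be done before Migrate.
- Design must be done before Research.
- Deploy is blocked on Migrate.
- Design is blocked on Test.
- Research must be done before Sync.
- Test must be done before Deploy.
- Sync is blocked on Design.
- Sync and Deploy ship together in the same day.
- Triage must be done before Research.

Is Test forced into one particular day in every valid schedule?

No

Test can be day 1 (e.g. Triage in day 1; Design in day 2; Migrate in day 2; Sync in day 4; Research in day 3; Test in day 1; Deploy in day 4; Draft in day 3) or day 2 (e.g. Migrate=day 3; Design=day 3; Sync=day 5; Triage=day 1; Draft=day 1; Research=day 4; Deploy=day 5; Test=day 2).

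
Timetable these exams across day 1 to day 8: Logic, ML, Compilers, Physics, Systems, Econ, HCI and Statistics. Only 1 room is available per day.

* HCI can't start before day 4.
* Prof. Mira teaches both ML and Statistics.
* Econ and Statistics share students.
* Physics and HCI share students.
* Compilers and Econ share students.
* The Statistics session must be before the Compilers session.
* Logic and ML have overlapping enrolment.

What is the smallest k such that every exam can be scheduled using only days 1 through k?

The precedence chain requires at least 2 distinct days.
With at most 1 per day and 8 exams, at least 8 days are needed.
HCI can't be placed before day 4, so the schedule must run through at least day 4.
8 works (last occupied day: day 8): for example Systems -> day 7; Logic -> day 3; Physics -> day 6; Compilers -> day 2; Econ -> day 8; ML -> day 5; Statistics -> day 1; HCI -> day 4.

8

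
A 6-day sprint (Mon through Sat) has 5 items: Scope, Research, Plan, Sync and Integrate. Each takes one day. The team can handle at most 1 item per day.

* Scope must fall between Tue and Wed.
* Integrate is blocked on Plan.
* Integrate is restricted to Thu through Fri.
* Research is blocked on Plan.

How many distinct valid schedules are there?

Splitting on Scope: it can be Tue (22), Wed (22). Listing each branch's schedules as (Research, Plan, Sync, Integrate):
Scope=Tue: (Wed,Mon,Thu,Fri) (Wed,Mon,Fri,Thu) (Wed,Mon,Sat,Thu) (Wed,Mon,Sat,Fri) (Thu,Mon,Wed,Fri) (Thu,Mon,Sat,Fri) (Thu,Wed,Mon,Fri) (Thu,Wed,Sat,Fri) (Fri,Mon,Wed,Thu) (Fri,Mon,Sat,Thu) (Fri,Wed,Mon,Thu) (Fri,Wed,Sat,Thu) (Sat,Mon,Wed,Thu) (Sat,Mon,Wed,Fri) (Sat,Mon,Thu,Fri) (Sat,Mon,Fri,Thu) (Sat,Wed,Mon,Thu) (Sat,Wed,Mon,Fri) (Sat,Wed,Thu,Fri) (Sat,Wed,Fri,Thu) (Sat,Thu,Mon,Fri) (Sat,Thu,Wed,Fri) — 22.
Scope=Wed: (Tue,Mon,Thu,Fri) (Tue,Mon,Fri,Thu) (Tue,Mon,Sat,Thu) (Tue,Mon,Sat,Fri) (Thu,Mon,Tue,Fri) (Thu,Mon,Sat,Fri) (Thu,Tue,Mon,Fri) (Thu,Tue,Sat,Fri) (Fri,Mon,Tue,Thu) (Fri,Mon,Sat,Thu) (Fri,Tue,Mon,Thu) (Fri,Tue,Sat,Thu) (Sat,Mon,Tue,Thu) (Sat,Mon,Tue,Fri) (Sat,Mon,Thu,Fri) (Sat,Mon,Fri,Thu) (Sat,Tue,Mon,Thu) (Sat,Tue,Mon,Fri) (Sat,Tue,Thu,Fri) (Sat,Tue,Fri,Thu) (Sat,Thu,Mon,Fri) (Sat,Thu,Tue,Fri) — 22.
Summing: 22 + 22 = 44.

44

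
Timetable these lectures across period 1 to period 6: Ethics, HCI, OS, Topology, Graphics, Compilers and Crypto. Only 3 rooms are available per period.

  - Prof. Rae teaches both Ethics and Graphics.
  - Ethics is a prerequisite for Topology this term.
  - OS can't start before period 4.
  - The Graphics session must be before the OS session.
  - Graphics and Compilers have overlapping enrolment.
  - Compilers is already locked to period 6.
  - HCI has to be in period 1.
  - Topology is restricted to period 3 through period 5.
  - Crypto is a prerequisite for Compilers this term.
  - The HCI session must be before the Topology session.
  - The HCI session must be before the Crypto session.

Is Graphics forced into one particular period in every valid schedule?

No

Graphics can be period 1 (e.g. OS in period 4; Graphics in period 1; Compilers in period 6; HCI in period 1; Crypto in period 2; Ethics in period 2; Topology in period 3) or period 2 (e.g. Graphics -> period 2, OS -> period 4, Crypto -> period 2, HCI -> period 1, Compilers -> period 6, Topology -> period 3, Ethics -> period 1).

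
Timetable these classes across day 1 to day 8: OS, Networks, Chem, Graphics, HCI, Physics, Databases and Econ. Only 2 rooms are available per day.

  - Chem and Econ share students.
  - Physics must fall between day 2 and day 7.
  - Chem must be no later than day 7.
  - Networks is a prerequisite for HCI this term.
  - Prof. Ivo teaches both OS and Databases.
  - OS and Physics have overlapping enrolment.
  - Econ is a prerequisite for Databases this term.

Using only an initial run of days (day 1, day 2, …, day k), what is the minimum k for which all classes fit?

The precedence chain requires at least 2 distinct days.
With at most 2 per day and 8 classes, at least 4 days are needed.
4 works (last occupied day: day 4): for example Econ=day 1, HCI=day 2, Databases=day 3, Physics=day 2, Graphics=day 4, Networks=day 1, Chem=day 3, OS=day 4.

4 days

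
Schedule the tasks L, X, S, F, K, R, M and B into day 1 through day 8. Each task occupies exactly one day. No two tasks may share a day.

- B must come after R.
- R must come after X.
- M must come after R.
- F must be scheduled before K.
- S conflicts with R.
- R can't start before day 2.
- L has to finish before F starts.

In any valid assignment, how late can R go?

day 6

R is available from day 2; downstream work caps R at day 7.
R at day 6 is achievable: B -> day 8, L -> day 1, X -> day 3, R -> day 6, S -> day 5, K -> day 4, M -> day 7, F -> day 2.
Nothing later works — the conflict and capacity constraints rule out every day after day 6.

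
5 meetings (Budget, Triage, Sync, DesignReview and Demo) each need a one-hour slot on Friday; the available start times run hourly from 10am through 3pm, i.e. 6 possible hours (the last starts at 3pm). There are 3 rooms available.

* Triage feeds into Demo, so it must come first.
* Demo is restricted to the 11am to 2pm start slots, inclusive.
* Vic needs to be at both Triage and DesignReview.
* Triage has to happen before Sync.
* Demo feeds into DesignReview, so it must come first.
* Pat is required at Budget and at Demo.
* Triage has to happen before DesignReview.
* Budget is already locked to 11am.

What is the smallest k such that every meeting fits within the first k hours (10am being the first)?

The precedence chain requires at least 3 distinct hours.
With at most 3 per hour and 5 meetings, at least 2 hours are needed.
Could 3 hours be enough, i.e. nothing placed later than 12pm? No: Budget's window within 3 hours is {11am}; Demo's window within 3 hours is {11am, 12pm}; Sync must come after Triage (at 10am or later) → {11am, 12pm}; Triage must come before Sync (at 12pm or earlier) → {10am, 11am}; DesignReview must come after Triage (at 10am or later) → {11am, 12pm}; DesignReview must come after Demo (at 11am or later) → {12pm}; Demo must come before DesignReview (at 12pm or earlier) → {11am}; Demo can't share with Budget (11am) → nothing is left.
So 3 hours is not enough.
4 works (last occupied hour: 1pm): for example Triage in 10am, Budget in 11am, Demo in 12pm, DesignReview in 1pm, Sync in 11am.

4 hours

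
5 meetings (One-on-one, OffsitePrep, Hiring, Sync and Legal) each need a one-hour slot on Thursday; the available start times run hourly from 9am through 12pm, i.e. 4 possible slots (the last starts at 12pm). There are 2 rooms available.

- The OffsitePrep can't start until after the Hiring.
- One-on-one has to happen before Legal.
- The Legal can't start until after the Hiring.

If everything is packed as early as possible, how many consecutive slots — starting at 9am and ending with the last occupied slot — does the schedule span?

3 slots

The precedence chain requires at least 2 distinct slots.
With at most 2 per slot and 5 meetings, at least 3 slots are needed.
3 works (last occupied slot: 11am): for example One-on-one=9am; Sync=11am; OffsitePrep=10am; Legal=10am; Hiring=9am.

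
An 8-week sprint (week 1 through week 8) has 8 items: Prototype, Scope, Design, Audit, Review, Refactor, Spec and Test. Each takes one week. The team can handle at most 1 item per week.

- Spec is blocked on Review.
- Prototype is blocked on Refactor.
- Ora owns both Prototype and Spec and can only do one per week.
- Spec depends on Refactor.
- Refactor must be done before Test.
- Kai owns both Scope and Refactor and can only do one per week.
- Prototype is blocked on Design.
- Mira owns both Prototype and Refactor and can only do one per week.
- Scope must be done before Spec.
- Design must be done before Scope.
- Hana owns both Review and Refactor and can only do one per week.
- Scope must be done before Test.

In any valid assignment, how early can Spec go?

Precedence pushes Spec to at least week 3.
Spec at week 5 is achievable: Audit in week 8, Spec in week 5, Review in week 4, Refactor in week 3, Design in week 1, Scope in week 2, Prototype in week 6, Test in week 7.
Nothing earlier works — the conflict and capacity constraints rule out every week before week 5.

week 5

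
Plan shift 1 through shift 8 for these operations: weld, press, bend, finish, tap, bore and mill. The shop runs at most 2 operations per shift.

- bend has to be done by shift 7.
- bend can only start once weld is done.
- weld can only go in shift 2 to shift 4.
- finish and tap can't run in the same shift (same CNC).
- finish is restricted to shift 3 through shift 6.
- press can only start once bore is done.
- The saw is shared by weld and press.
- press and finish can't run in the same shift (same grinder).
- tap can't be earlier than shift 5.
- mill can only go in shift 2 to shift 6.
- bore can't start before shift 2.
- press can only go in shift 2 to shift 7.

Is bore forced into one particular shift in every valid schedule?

No

bore can be shift 2 (e.g. finish=shift 3, bend=shift 4, tap=shift 5, mill=shift 3, bore=shift 2, weld=shift 2, press=shift 4) or shift 3 (e.g. weld in shift 2; mill in shift 2; press in shift 4; bend in shift 4; finish in shift 3; tap in shift 5; bore in shift 3).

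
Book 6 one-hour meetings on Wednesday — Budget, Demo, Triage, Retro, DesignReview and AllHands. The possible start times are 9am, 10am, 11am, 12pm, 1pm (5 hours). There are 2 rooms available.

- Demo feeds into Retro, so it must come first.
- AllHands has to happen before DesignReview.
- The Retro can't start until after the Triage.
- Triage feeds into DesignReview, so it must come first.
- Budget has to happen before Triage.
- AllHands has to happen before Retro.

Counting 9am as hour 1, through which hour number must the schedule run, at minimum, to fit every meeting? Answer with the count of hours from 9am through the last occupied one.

The precedence chain requires at least 3 distinct hours.
With at most 2 per hour and 6 meetings, at least 3 hours are needed.
3 works (last occupied hour: 11am): for example Retro=11am; AllHands=9am; Budget=9am; Triage=10am; DesignReview=11am; Demo=10am.

3 hours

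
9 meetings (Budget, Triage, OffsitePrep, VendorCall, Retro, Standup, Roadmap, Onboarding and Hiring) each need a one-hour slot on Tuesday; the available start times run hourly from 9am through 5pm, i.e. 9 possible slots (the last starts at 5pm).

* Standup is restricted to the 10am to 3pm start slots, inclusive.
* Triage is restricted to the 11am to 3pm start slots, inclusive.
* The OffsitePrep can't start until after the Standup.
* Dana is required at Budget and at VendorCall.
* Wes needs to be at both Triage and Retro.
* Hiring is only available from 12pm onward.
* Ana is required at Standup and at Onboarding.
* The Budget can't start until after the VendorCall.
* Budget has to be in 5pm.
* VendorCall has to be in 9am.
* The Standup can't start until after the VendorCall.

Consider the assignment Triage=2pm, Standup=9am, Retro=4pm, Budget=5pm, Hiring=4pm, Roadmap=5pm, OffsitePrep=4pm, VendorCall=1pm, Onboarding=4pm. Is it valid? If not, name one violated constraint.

Invalid. The Standup can't start until after the VendorCall.

Budget has to be in 5pm — holds.
Hiring is only available from 12pm onward — holds.
The Budget can't start until after the VendorCall — holds.
Triage is restricted to the 11am to 3pm start slots, inclusive — holds.
Ana is required at Standup and at Onboarding — holds.
Standup is restricted to the 10am to 3pm start slots, inclusive — violated.
Wes needs to be at both Triage and Retro — holds.
VendorCall has to be in 9am — violated.
Dana is required at Budget and at VendorCall — holds.
The OffsitePrep can't start until after the Standup — holds.
The Standup can't start until after the VendorCall — violated.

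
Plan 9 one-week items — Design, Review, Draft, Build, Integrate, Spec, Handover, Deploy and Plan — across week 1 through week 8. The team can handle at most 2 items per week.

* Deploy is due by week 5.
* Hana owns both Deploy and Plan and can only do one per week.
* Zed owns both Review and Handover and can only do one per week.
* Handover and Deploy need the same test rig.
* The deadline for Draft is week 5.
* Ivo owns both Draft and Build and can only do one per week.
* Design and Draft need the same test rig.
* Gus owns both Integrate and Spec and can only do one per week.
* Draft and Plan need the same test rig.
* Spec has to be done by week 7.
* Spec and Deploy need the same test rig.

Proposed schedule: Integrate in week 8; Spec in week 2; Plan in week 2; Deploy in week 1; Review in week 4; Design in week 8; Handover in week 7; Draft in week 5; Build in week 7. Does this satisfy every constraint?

The deadline for Draft is week 5 — holds.
Handover and Deploy need the same test rig — holds.
Draft and Plan need the same test rig — holds.
Gus owns both Integrate and Spec and can only do one per week — holds.
The team can handle at most 2 items per week — holds.
Design and Draft need the same test rig — holds.
Spec has to be done by week 7 — holds.
Zed owns both Review and Handover and can only do one per week — holds.
Ivo owns both Draft and Build and can only do one per week — holds.
Deploy is due by week 5 — holds.
Spec and Deploy need the same test rig — holds.
Hana owns both Deploy and Plan and can only do one per week — holds.

Yes, all constraints hold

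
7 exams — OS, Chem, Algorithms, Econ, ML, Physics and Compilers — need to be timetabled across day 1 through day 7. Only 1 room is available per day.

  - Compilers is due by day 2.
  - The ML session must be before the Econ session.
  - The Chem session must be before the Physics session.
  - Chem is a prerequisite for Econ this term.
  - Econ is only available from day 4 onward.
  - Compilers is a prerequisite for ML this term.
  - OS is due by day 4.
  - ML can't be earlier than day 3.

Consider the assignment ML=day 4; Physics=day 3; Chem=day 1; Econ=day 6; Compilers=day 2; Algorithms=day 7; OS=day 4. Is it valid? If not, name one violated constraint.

No. Only 1 room is available per day is not satisfied.

Compilers is due by day 2 — holds.
Econ is only available from day 4 onward — holds.
The ML session must be before the Econ session — holds.
The Chem session must be before the Physics session — holds.
Compilers is a prerequisite for ML this term — holds.
Chem is a prerequisite for Econ this term — holds.
Only 1 room is available per day — violated.
OS is due by day 4 — holds.
ML can't be earlier than day 3 — holds.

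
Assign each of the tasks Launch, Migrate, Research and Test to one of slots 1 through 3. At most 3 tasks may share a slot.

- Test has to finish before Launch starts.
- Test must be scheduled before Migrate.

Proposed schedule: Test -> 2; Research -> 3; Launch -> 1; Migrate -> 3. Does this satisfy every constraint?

Test must be scheduled before Migrate — holds.
Test has to finish before Launch starts — violated.
At most 3 tasks may share a slot — holds.

No. Test has to finish before Launch starts is not satisfied.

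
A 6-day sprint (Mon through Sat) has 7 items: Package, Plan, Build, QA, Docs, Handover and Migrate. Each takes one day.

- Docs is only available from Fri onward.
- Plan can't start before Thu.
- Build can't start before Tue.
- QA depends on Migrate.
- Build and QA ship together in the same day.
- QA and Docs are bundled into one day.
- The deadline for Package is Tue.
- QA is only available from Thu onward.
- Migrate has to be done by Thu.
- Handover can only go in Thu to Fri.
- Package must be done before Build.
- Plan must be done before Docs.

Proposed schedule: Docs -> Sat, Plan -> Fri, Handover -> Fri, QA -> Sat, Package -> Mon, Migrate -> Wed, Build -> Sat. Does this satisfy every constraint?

QA depends on Migrate — holds.
Docs is only available from Fri onward — holds.
Build can't start before Tue — holds.
Plan can't start before Thu — holds.
Handover can only go in Thu to Fri — holds.
Migrate has to be done by Thu — holds.
QA and Docs are bundled into one day — holds.
QA is only available from Thu onward — holds.
Build and QA ship together in the same day — holds.
The deadline for Package is Tue — holds.
Package must be done before Build — holds.
Plan must be done before Docs — holds.

Yes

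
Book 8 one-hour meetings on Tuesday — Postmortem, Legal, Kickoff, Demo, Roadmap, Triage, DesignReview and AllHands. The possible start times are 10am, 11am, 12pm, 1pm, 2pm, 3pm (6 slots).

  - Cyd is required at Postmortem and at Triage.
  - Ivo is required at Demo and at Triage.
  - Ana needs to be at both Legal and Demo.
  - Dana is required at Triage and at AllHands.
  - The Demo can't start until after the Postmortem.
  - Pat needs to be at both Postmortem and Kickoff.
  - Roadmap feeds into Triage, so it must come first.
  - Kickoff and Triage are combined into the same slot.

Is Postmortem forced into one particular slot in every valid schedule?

No

Postmortem can be 10am (e.g. Triage -> 12pm, Roadmap -> 10am, DesignReview -> 10am, Postmortem -> 10am, Demo -> 11am, AllHands -> 10am, Kickoff -> 12pm, Legal -> 10am) or 11am (e.g. AllHands -> 10am; DesignReview -> 10am; Demo -> 12pm; Legal -> 10am; Roadmap -> 10am; Postmortem -> 11am; Kickoff -> 1pm; Triage -> 1pm).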